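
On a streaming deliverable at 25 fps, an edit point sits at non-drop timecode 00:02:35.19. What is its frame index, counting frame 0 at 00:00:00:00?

Total seconds to the label: (0 × 3600 + 2 × 60 + 35) = 155.
Frame index = 155 × 25 + 19 = 3894.

frame 3894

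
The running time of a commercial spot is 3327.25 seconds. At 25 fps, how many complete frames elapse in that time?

83181 frames

Frames = 3327.25 × 25 = 332725/4 ≈ 83181.2500.
Complete frames: 83181.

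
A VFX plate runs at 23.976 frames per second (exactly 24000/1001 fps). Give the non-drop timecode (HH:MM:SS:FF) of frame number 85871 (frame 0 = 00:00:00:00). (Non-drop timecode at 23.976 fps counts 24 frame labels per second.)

85871 ÷ 24 = 3577 full seconds, remainder 23 frames.
3577 s = 0 h 59 min 37 s.
Timecode: 00:59:37:23.

00:59:37:23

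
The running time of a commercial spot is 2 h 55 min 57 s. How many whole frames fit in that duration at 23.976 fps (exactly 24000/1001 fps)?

2 h 55 min 57 s = 10557 s.
Frames = 10557 × 24000/1001 = 253368000/1001 ≈ 253114.8851.
Complete frames: 253114.

253114 frames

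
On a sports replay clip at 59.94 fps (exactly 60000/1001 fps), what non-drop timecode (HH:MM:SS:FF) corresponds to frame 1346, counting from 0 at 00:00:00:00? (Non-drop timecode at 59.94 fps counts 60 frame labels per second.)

1346 ÷ 60 = 22 full seconds, remainder 26 frames.
22 s = 0 h 0 min 22 s.
Timecode: 00:00:22:26.

00:00:22:26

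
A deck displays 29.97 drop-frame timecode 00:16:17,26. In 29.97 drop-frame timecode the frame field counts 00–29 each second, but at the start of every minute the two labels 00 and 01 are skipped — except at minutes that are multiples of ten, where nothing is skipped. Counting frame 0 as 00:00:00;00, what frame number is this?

29306

Complete 10-minute blocks: 1, each 17982 frames → 17982.
Remaining 6 whole minutes in the current block: 1800 + 5 × 1798 = 10790 frames.
Within the current minute: 17 × 30 + 26 − 2 = 534 (labels ;00/;01 skipped at this minute). Total = 17982 + 10790 + 534 = 29306.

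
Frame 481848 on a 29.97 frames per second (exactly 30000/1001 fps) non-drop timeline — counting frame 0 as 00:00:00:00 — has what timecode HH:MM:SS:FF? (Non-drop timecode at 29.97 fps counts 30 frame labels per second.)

04:27:41:18

481848 ÷ 30 = 16061 full seconds, remainder 18 frames.
16061 s = 4 h 27 min 41 s.
Timecode: 04:27:41:18.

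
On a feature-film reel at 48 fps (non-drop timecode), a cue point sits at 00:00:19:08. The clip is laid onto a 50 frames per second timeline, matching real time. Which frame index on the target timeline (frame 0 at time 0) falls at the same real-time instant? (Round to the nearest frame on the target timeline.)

frame 958

Source frame index: (0×3600 + 0×60 + 19) × 48 + 8 = 920.
Real time: 920 / (48) = 115/6 s.
Target frame: (115/6) × (50) = 2875/3 ≈ 958.333 → 958.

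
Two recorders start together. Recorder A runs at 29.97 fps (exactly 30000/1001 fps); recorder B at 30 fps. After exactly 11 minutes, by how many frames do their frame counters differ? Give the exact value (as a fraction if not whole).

11 min = 660 s.
A emits 30000/1001 × 660 = 1800000/91 frames; B emits 30 × 660 = 19800.
Difference = 1800/91 frames (≈ 19.7802); B is ahead of A.

1800/91 frames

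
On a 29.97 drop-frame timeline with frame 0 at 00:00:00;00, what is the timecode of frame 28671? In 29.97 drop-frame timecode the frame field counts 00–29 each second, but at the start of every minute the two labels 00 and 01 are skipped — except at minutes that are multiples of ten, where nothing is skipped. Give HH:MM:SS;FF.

Ten DF minutes hold 17982 frames, so frame 28671 lies in block 1 (frames 17982–35963) with 10689 frames into that block.
The block's first minute is 1800 frames and the rest 1798 each; 10689 frames reaches minute 5, so 1 × 18 + 5 × 2 = 28 labels have been skipped so far.
Adding those back, label number 28671 + 28 = 28699 at 30 labels/s is 956 s + 19 f = 0 h 15 min 56 s frame 19, i.e. 00:15:56;19.

00:15:56;19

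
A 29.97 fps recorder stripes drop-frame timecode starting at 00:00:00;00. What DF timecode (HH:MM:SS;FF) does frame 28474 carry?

00:15:50;02

Each 10-minute DF block holds 10 × 60 × 30 − 9 × 2 = 17982 frames. 28474 ÷ 17982 → 1 full block, remainder 10492.
Within the partial block the first minute is 1800 frames and each further minute 1798, so 5 further minute boundaries passed. Total skipped labels = 18 × 1 + 2 × 5 = 28.
Non-drop label index = 28474 + 28 = 28502; at 30 labels/s that is 00:15:50:02, i.e. DF 00:15:50;02.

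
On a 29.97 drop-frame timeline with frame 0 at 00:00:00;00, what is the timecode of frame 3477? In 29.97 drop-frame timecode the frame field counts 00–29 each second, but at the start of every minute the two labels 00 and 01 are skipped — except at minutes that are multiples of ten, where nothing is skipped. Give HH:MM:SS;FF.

00:01:55;29

Each 10-minute DF block holds 10 × 60 × 30 − 9 × 2 = 17982 frames. 3477 ÷ 17982 → 0 full blocks, remainder 3477.
Within the partial block the first minute is 1800 frames and each further minute 1798, so 1 further minute boundary passed. Total skipped labels = 18 × 0 + 2 × 1 = 2.
Non-drop label index = 3477 + 2 = 3479; at 30 labels/s that is 00:01:55:29, i.e. DF 00:01:55;29.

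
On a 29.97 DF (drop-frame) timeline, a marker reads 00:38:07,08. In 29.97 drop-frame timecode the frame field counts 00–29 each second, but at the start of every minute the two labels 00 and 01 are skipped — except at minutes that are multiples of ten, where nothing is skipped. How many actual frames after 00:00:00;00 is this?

68548

Complete 10-minute blocks: 3, each 17982 frames → 53946.
Remaining 8 whole minutes in the current block: 1800 + 7 × 1798 = 14386 frames.
Within the current minute: 7 × 30 + 8 − 2 = 216 (labels ;00/;01 skipped at this minute). Total = 53946 + 14386 + 216 = 68548.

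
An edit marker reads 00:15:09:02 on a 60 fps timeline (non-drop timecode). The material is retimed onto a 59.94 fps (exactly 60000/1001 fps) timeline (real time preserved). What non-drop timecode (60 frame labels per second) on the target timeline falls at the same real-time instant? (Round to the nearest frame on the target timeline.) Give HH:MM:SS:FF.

00:15:08:08

Source frame index: (0×3600 + 15×60 + 9) × 60 + 2 = 54542.
Real time: 54542 / (60) = 27271/30 s.
Target frame: (27271/30) × (60000/1001) = 54542000/1001 ≈ 54487.512 → 54488.
At 60 labels/s: frame 54488 → 00:15:08:08.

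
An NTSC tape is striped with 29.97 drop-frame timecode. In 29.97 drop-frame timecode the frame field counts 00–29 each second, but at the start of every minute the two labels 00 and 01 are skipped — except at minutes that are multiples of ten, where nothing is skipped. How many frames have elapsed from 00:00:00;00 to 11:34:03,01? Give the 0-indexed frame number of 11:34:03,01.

Complete 10-minute blocks: 69, each 17982 frames → 1240758.
Remaining 4 whole minutes in the current block: 1800 + 3 × 1798 = 7194 frames.
Within the current minute: 3 × 30 + 1 − 2 = 89 (labels ;00/;01 skipped at this minute). Total = 1240758 + 7194 + 89 = 1248041.

1248041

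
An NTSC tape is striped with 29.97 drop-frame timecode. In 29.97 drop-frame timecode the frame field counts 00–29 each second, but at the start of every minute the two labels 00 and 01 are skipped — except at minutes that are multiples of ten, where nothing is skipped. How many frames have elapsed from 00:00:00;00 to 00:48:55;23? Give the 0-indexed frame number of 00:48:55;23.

87985

As if non-drop at 30 labels/s: (0 × 3600 + 48 × 60 + 55) × 30 + 23 = 88073.
Minute boundaries passed: 48; those not divisible by 10: 48 − 4 = 44; dropped labels = 2 × 44 = 88.
Actual frame index = 88073 − 88 = 87985.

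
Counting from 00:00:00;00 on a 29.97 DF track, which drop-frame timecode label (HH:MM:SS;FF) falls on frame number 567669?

Ten DF minutes hold 17982 frames, so frame 567669 lies in block 31 (frames 557442–575423) with 10227 frames into that block.
The block's first minute is 1800 frames and the rest 1798 each; 10227 frames reaches minute 5, so 31 × 18 + 5 × 2 = 568 labels have been skipped so far.
Adding those back, label number 567669 + 568 = 568237 at 30 labels/s is 18941 s + 7 f = 5 h 15 min 41 s frame 7, i.e. 05:15:41;07.

05:15:41;07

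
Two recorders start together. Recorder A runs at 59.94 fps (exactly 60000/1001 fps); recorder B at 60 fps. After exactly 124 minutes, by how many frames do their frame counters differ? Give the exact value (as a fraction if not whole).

124 min = 7440 s.
A emits 60000/1001 × 7440 = 446400000/1001 frames; B emits 60 × 7440 = 446400.
Difference = 446400/1001 frames (≈ 445.9540); B is ahead of A.

446400/1001 frames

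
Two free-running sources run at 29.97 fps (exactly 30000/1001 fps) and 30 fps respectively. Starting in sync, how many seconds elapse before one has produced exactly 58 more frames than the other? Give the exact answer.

29029/15 seconds

The gap grows by |30 − 30000/1001| = 30/1001 frames per second.
Time for a 58-frame gap: 58 ÷ (30/1001) = 29029/15 s.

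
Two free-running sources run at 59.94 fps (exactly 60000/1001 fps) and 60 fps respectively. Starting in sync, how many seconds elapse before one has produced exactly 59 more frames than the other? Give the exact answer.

59059/60 seconds

The gap grows by |60 − 60000/1001| = 60/1001 frames per second.
Time for a 59-frame gap: 59 ÷ (60/1001) = 59059/60 s.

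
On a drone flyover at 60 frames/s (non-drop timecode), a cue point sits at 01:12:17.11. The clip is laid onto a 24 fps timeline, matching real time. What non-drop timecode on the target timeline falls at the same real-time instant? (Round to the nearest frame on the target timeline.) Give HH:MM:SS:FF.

Source frame index: (1×3600 + 12×60 + 17) × 60 + 11 = 260231.
Real time: 260231 / (60) = 260231/60 s.
Target frame: (260231/60) × (24) = 520462/5 ≈ 104092.400 → 104092.
At 24 labels/s: frame 104092 → 01:12:17:04.

01:12:17:04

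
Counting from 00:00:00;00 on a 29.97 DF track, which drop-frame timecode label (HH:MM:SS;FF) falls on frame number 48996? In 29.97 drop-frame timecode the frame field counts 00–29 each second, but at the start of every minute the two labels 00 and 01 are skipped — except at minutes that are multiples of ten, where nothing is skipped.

Each 10-minute DF block holds 10 × 60 × 30 − 9 × 2 = 17982 frames. 48996 ÷ 17982 → 2 full blocks, remainder 13032.
Within the partial block the first minute is 1800 frames and each further minute 1798, so 7 further minute boundaries passed. Total skipped labels = 18 × 2 + 2 × 7 = 50.
Non-drop label index = 48996 + 50 = 49046; at 30 labels/s that is 00:27:14:26, i.e. DF 00:27:14;26.

00:27:14;26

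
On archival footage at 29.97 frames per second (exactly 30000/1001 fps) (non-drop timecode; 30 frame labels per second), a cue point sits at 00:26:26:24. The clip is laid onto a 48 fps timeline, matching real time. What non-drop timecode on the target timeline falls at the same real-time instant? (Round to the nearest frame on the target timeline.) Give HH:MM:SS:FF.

Source frame index: (0×3600 + 26×60 + 26) × 30 + 24 = 47604.
Real time: 47604 / (30000/1001) = 3970967/2500 s.
Target frame: (3970967/2500) × (48) = 47651604/625 ≈ 76242.566 → 76243.
At 48 labels/s: frame 76243 → 00:26:28:19.

00:26:28:19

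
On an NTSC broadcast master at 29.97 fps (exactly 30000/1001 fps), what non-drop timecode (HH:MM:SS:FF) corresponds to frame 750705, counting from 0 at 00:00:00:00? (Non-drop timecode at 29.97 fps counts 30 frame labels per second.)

06:57:03:15

750705 ÷ 30 = 25023 full seconds, remainder 15 frames.
25023 s = 6 h 57 min 3 s.
Timecode: 06:57:03:15.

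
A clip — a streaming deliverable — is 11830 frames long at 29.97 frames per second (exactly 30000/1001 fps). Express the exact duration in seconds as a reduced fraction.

1184183/3000 seconds

Running time = 11830 ÷ (30000/1001) = 11830 × 1001/30000 = 1184183/3000 s.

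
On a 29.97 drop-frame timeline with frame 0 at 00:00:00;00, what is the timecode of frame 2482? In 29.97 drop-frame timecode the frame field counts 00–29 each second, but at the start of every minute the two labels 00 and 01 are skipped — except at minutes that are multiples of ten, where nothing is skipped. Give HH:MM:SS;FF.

Each 10-minute DF block holds 10 × 60 × 30 − 9 × 2 = 17982 frames. 2482 ÷ 17982 → 0 full blocks, remainder 2482.
Within the partial block the first minute is 1800 frames and each further minute 1798, so 1 further minute boundary passed. Total skipped labels = 18 × 0 + 2 × 1 = 2.
Non-drop label index = 2482 + 2 = 2484; at 30 labels/s that is 00:01:22:24, i.e. DF 00:01:22;24.

00:01:22;24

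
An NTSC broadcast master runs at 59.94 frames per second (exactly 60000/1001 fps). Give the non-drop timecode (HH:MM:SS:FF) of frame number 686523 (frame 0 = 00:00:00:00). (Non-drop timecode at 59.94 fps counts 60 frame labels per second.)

03:10:42:03

686523 ÷ 60 = 11442 full seconds, remainder 3 frames.
11442 s = 3 h 10 min 42 s.
Timecode: 03:10:42:03.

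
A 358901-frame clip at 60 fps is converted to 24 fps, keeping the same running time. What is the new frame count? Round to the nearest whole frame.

143560 frames

Frames at target rate = 358901 × (24) / (60) = 717802/5 ≈ 143560.400.
Nearest whole frame: 143560.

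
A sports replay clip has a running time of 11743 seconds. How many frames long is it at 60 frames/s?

704580 frames

Frames = 11743 × 60 = 704580.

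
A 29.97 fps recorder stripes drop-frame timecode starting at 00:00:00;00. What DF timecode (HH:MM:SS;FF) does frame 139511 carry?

01:17:35;01

Ten DF minutes hold 17982 frames, so frame 139511 lies in block 7 (frames 125874–143855) with 13637 frames into that block.
The block's first minute is 1800 frames and the rest 1798 each; 13637 frames reaches minute 7, so 7 × 18 + 7 × 2 = 140 labels have been skipped so far.
Adding those back, label number 139511 + 140 = 139651 at 30 labels/s is 4655 s + 1 f = 1 h 17 min 35 s frame 1, i.e. 01:17:35;01.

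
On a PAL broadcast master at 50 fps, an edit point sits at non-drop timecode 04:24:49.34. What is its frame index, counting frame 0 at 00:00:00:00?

794484

Total seconds to the label: (4 × 3600 + 24 × 60 + 49) = 15889.
Frame index = 15889 × 50 + 34 = 794484.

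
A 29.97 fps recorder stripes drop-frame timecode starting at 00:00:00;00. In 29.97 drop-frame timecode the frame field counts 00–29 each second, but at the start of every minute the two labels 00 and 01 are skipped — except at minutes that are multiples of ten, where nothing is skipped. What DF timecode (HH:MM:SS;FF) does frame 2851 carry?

00:01:35;03

Each 10-minute DF block holds 10 × 60 × 30 − 9 × 2 = 17982 frames. 2851 ÷ 17982 → 0 full blocks, remainder 2851.
Within the partial block the first minute is 1800 frames and each further minute 1798, so 1 further minute boundary passed. Total skipped labels = 18 × 0 + 2 × 1 = 2.
Non-drop label index = 2851 + 2 = 2853; at 30 labels/s that is 00:01:35:03, i.e. DF 00:01:35;03.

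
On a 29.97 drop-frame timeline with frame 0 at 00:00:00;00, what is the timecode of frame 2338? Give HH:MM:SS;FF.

Each 10-minute DF block holds 10 × 60 × 30 − 9 × 2 = 17982 frames. 2338 ÷ 17982 → 0 full blocks, remainder 2338.
Within the partial block the first minute is 1800 frames and each further minute 1798, so 1 further minute boundary passed. Total skipped labels = 18 × 0 + 2 × 1 = 2.
Non-drop label index = 2338 + 2 = 2340; at 30 labels/s that is 00:01:18:00, i.e. DF 00:01:18;00.

00:01:18;00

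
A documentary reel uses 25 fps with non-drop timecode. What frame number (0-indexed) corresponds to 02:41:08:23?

frame 241723

Total seconds to the label: (2 × 3600 + 41 × 60 + 8) = 9668.
Frame index = 9668 × 25 + 23 = 241723.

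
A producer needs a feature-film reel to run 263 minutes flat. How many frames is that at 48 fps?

263 min = 15780 s.
Frames = 15780 × 48 = 757440.

757440 frames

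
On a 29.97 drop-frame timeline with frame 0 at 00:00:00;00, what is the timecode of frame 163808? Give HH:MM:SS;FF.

Ten DF minutes hold 17982 frames, so frame 163808 lies in block 9 (frames 161838–179819) with 1970 frames into that block.
The block's first minute is 1800 frames and the rest 1798 each; 1970 frames reaches minute 1, so 9 × 18 + 1 × 2 = 164 labels have been skipped so far.
Adding those back, label number 163808 + 164 = 163972 at 30 labels/s is 5465 s + 22 f = 1 h 31 min 5 s frame 22, i.e. 01:31:05;22.

01:31:05;22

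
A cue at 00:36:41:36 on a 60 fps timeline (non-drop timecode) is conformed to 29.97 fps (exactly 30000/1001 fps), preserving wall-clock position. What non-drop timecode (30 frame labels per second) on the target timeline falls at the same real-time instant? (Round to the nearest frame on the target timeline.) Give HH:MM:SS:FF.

Source frame index: (0×3600 + 36×60 + 41) × 60 + 36 = 132096.
Real time: 132096 / (60) = 11008/5 s.
Target frame: (11008/5) × (30000/1001) = 66048000/1001 ≈ 65982.018 → 65982.
At 30 labels/s: frame 65982 → 00:36:39:12.

00:36:39:12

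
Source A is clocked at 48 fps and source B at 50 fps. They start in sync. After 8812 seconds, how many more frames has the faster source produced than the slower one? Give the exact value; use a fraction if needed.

17624 frames

A emits 48 × 8812 = 422976 frames; B emits 50 × 8812 = 440600.
Difference = 17624 frames; B is ahead of A.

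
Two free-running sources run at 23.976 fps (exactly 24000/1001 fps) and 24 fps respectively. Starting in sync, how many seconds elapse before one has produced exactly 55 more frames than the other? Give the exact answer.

The gap grows by |24 − 24000/1001| = 24/1001 frames per second.
Time for a 55-frame gap: 55 ÷ (24/1001) = 55055/24 s.

55055/24 seconds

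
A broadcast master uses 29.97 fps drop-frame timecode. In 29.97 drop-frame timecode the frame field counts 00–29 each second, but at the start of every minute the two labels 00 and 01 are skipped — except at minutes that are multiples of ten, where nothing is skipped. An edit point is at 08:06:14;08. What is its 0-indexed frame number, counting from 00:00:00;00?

874352

Complete 10-minute blocks: 48, each 17982 frames → 863136.
Remaining 6 whole minutes in the current block: 1800 + 5 × 1798 = 10790 frames.
Within the current minute: 14 × 30 + 8 − 2 = 426 (labels ;00/;01 skipped at this minute). Total = 863136 + 10790 + 426 = 874352.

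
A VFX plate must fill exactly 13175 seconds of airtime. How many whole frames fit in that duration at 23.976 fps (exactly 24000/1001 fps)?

315884 frames

Frames = 13175 × 24000/1001 = 316200000/1001 ≈ 315884.1159.
Complete frames: 315884.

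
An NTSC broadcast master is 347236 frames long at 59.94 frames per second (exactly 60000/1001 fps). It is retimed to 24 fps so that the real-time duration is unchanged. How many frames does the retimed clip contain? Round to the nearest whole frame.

139033 frames

Frames at target rate = 347236 × (24) / (60000/1001) = 86895809/625 ≈ 139033.294.
Nearest whole frame: 139033.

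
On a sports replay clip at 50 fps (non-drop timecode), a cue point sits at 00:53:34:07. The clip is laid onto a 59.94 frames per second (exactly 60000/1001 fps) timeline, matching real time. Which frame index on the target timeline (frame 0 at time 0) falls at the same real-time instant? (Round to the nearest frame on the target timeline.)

frame 192656

Source frame index: (0×3600 + 53×60 + 34) × 50 + 7 = 160707.
Real time: 160707 / (50) = 160707/50 s.
Target frame: (160707/50) × (60000/1001) = 192848400/1001 ≈ 192655.744 → 192656.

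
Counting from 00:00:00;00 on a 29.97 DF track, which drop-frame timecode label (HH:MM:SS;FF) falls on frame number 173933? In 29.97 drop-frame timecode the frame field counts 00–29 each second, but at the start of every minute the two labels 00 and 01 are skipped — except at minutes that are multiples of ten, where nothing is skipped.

Ten DF minutes hold 17982 frames, so frame 173933 lies in block 9 (frames 161838–179819) with 12095 frames into that block.
The block's first minute is 1800 frames and the rest 1798 each; 12095 frames reaches minute 6, so 9 × 18 + 6 × 2 = 174 labels have been skipped so far.
Adding those back, label number 173933 + 174 = 174107 at 30 labels/s is 5803 s + 17 f = 1 h 36 min 43 s frame 17, i.e. 01:36:43;17.

01:36:43;17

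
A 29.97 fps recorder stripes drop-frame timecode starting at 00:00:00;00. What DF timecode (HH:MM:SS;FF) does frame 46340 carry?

Each 10-minute DF block holds 10 × 60 × 30 − 9 × 2 = 17982 frames. 46340 ÷ 17982 → 2 full blocks, remainder 10376.
Within the partial block the first minute is 1800 frames and each further minute 1798, so 5 further minute boundaries passed. Total skipped labels = 18 × 2 + 2 × 5 = 46.
Non-drop label index = 46340 + 46 = 46386; at 30 labels/s that is 00:25:46:06, i.e. DF 00:25:46;06.

00:25:46;06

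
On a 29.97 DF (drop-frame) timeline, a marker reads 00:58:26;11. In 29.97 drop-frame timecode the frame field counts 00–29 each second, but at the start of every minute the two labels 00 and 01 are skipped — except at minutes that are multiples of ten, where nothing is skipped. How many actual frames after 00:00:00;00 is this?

As if non-drop at 30 labels/s: (0 × 3600 + 58 × 60 + 26) × 30 + 11 = 105191.
Minute boundaries passed: 58; those not divisible by 10: 58 − 5 = 53; dropped labels = 2 × 53 = 106.
Actual frame index = 105191 − 106 = 105085.

105085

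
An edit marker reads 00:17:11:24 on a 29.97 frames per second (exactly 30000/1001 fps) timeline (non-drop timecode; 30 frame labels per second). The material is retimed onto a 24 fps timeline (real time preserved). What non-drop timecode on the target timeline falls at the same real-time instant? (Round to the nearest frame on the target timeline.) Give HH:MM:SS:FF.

Source frame index: (0×3600 + 17×60 + 11) × 30 + 24 = 30954.
Real time: 30954 / (30000/1001) = 5164159/5000 s.
Target frame: (5164159/5000) × (24) = 15492477/625 ≈ 24787.963 → 24788.
At 24 labels/s: frame 24788 → 00:17:12:20.

00:17:12:20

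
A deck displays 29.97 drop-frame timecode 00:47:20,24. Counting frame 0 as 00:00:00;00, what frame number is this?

85138

As if non-drop at 30 labels/s: (0 × 3600 + 47 × 60 + 20) × 30 + 24 = 85224.
Minute boundaries passed: 47; those not divisible by 10: 47 − 4 = 43; dropped labels = 2 × 43 = 86.
Actual frame index = 85224 − 86 = 85138.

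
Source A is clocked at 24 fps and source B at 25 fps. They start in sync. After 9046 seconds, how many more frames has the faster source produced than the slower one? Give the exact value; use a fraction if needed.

A emits 24 × 9046 = 217104 frames; B emits 25 × 9046 = 226150.
Difference = 9046 frames; B is ahead of A.

9046 frames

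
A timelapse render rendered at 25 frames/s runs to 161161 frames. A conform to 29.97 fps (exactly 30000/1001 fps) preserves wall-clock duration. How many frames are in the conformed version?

Target frames = source frames × (target rate / source rate) = 161161 × (30000/1001)/(25) = 161161 × 1200/1001 = 193200.

193200 frames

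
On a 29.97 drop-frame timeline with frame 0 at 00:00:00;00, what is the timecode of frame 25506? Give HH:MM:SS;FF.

00:14:11;02

Each 10-minute DF block holds 10 × 60 × 30 − 9 × 2 = 17982 frames. 25506 ÷ 17982 → 1 full block, remainder 7524.
Within the partial block the first minute is 1800 frames and each further minute 1798, so 4 further minute boundaries passed. Total skipped labels = 18 × 1 + 2 × 4 = 26.
Non-drop label index = 25506 + 26 = 25532; at 30 labels/s that is 00:14:11:02, i.e. DF 00:14:11;02.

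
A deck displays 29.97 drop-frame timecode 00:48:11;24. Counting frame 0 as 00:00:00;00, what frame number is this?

As if non-drop at 30 labels/s: (0 × 3600 + 48 × 60 + 11) × 30 + 24 = 86754.
Minute boundaries passed: 48; those not divisible by 10: 48 − 4 = 44; dropped labels = 2 × 44 = 88.
Actual frame index = 86754 − 88 = 86666.

86666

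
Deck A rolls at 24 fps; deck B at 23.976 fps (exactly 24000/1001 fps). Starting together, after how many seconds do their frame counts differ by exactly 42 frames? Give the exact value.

1751.75 seconds

The gap grows by |24000/1001 − 24| = 24/1001 frames per second.
Time for a 42-frame gap: 42 ÷ (24/1001) = 1751.75 s.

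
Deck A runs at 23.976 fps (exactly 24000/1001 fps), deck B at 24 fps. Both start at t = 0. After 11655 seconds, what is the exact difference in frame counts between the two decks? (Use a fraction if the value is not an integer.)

A emits 24000/1001 × 11655 = 39960000/143 frames; B emits 24 × 11655 = 279720.
Difference = 39960/143 frames (≈ 279.4406); B is ahead of A.

39960/143 frames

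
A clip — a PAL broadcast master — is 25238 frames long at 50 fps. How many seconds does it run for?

Running time = 25238 / (50) = 504.76 s.

504.76 seconds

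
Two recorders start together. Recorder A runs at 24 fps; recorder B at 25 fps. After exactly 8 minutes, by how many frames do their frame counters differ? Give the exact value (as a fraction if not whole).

480 frames

8 min = 480 s.
A emits 24 × 480 = 11520 frames; B emits 25 × 480 = 12000.
Difference = 480 frames; B is ahead of A.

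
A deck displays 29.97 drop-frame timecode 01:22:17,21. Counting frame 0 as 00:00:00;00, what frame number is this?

147983

As if non-drop at 30 labels/s: (1 × 3600 + 22 × 60 + 17) × 30 + 21 = 148131.
Minute boundaries passed: 82; those not divisible by 10: 82 − 8 = 74; dropped labels = 2 × 74 = 148.
Actual frame index = 148131 − 148 = 147983.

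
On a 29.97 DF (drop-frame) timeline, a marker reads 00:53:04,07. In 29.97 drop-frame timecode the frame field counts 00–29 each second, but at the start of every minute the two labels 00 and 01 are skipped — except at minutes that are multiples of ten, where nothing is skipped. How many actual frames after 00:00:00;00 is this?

95431

As if non-drop at 30 labels/s: (0 × 3600 + 53 × 60 + 4) × 30 + 7 = 95527.
Minute boundaries passed: 53; those not divisible by 10: 53 − 5 = 48; dropped labels = 2 × 48 = 96.
Actual frame index = 95527 − 96 = 95431.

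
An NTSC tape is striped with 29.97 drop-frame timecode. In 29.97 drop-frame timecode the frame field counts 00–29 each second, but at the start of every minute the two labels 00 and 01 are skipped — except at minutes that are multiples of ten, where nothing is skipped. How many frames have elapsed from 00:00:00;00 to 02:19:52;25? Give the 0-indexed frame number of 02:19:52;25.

251533

Complete 10-minute blocks: 13, each 17982 frames → 233766.
Remaining 9 whole minutes in the current block: 1800 + 8 × 1798 = 16184 frames.
Within the current minute: 52 × 30 + 25 − 2 = 1583 (labels ;00/;01 skipped at this minute). Total = 233766 + 16184 + 1583 = 251533.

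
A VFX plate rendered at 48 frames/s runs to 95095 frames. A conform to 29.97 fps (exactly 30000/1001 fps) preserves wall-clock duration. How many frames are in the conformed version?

Target frames = source frames × (target rate / source rate) = 95095 × (30000/1001)/(48) = 95095 × 625/1001 = 59375.

59375 frames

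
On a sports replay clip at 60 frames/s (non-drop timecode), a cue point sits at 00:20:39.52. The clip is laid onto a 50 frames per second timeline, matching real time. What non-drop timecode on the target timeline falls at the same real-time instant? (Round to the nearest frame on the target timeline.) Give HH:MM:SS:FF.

00:20:39:43

Source frame index: (0×3600 + 20×60 + 39) × 60 + 52 = 74392.
Real time: 74392 / (60) = 18598/15 s.
Target frame: (18598/15) × (50) = 185980/3 ≈ 61993.333 → 61993.
At 50 labels/s: frame 61993 → 00:20:39:43.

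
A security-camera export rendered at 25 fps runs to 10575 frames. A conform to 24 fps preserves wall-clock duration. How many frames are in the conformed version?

Target frames = source frames × (target rate / source rate) = 10575 × (24)/(25) = 10575 × 24/25 = 10152.

10152 frames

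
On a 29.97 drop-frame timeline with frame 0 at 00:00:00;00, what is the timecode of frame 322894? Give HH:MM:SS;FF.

02:59:33;28

Each 10-minute DF block holds 10 × 60 × 30 − 9 × 2 = 17982 frames. 322894 ÷ 17982 → 17 full blocks, remainder 17200.
Within the partial block the first minute is 1800 frames and each further minute 1798, so 9 further minute boundaries passed. Total skipped labels = 18 × 17 + 2 × 9 = 324.
Non-drop label index = 322894 + 324 = 323218; at 30 labels/s that is 02:59:33:28, i.e. DF 02:59:33;28.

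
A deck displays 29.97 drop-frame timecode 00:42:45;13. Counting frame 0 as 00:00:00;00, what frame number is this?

As if non-drop at 30 labels/s: (0 × 3600 + 42 × 60 + 45) × 30 + 13 = 76963.
Minute boundaries passed: 42; those not divisible by 10: 42 − 4 = 38; dropped labels = 2 × 38 = 76.
Actual frame index = 76963 − 76 = 76887.

76887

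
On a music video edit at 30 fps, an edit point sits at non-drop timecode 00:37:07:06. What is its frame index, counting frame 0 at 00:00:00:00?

Total seconds to the label: (0 × 3600 + 37 × 60 + 7) = 2227.
Frame index = 2227 × 30 + 6 = 66816.

66816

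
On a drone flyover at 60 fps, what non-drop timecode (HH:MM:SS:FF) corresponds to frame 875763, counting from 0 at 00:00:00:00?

875763 ÷ 60 = 14596 full seconds, remainder 3 frames.
14596 s = 4 h 3 min 16 s.
Timecode: 04:03:16:03.

04:03:16:03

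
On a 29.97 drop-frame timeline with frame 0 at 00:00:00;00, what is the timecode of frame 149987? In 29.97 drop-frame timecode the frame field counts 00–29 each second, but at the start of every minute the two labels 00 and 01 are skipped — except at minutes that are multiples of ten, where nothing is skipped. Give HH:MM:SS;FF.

01:23:24;17

Each 10-minute DF block holds 10 × 60 × 30 − 9 × 2 = 17982 frames. 149987 ÷ 17982 → 8 full blocks, remainder 6131.
Within the partial block the first minute is 1800 frames and each further minute 1798, so 3 further minute boundaries passed. Total skipped labels = 18 × 8 + 2 × 3 = 150.
Non-drop label index = 149987 + 150 = 150137; at 30 labels/s that is 01:23:24:17, i.e. DF 01:23:24;17.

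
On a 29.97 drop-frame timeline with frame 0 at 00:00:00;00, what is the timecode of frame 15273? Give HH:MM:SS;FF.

00:08:29;19

Ten DF minutes hold 17982 frames, so frame 15273 lies in block 0 (frames 0–17981) with 15273 frames into that block.
The block's first minute is 1800 frames and the rest 1798 each; 15273 frames reaches minute 8, so 0 × 18 + 8 × 2 = 16 labels have been skipped so far.
Adding those back, label number 15273 + 16 = 15289 at 30 labels/s is 509 s + 19 f = 0 h 8 min 29 s frame 19, i.e. 00:08:29;19.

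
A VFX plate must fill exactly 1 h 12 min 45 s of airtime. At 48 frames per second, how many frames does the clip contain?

1 h 12 min 45 s = 4365 s.
Frames = 4365 × 48 = 209520.

209520 frames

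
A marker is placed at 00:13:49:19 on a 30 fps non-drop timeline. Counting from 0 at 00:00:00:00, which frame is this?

24889

Total seconds to the label: (0 × 3600 + 13 × 60 + 49) = 829.
Frame index = 829 × 30 + 19 = 24889.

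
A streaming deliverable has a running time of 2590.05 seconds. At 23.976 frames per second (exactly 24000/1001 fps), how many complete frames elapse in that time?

Frames = 2590.05 × 24000/1001 = 62161200/1001 ≈ 62099.1009.
Complete frames: 62099.

62099 frames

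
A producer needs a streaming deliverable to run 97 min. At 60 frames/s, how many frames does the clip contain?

97 min = 5820 s.
Frames = 5820 × 60 = 349200.

349200 frames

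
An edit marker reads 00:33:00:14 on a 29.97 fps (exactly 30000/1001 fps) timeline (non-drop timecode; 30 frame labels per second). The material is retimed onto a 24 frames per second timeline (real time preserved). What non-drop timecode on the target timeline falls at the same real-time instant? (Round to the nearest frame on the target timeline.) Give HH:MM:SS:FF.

Source frame index: (0×3600 + 33×60 + 0) × 30 + 14 = 59414.
Real time: 59414 / (30000/1001) = 29736707/15000 s.
Target frame: (29736707/15000) × (24) = 29736707/625 ≈ 47578.731 → 47579.
At 24 labels/s: frame 47579 → 00:33:02:11.

00:33:02:11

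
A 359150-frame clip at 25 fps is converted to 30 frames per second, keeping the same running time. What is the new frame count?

Target frames = source frames × (target rate / source rate) = 359150 × (30)/(25) = 359150 × 6/5 = 430980.

430980 frames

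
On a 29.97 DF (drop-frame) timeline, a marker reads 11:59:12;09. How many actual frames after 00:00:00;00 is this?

As if non-drop at 30 labels/s: (11 × 3600 + 59 × 60 + 12) × 30 + 9 = 1294569.
Minute boundaries passed: 719; those not divisible by 10: 719 − 71 = 648; dropped labels = 2 × 648 = 1296.
Actual frame index = 1294569 − 1296 = 1293273.

1293273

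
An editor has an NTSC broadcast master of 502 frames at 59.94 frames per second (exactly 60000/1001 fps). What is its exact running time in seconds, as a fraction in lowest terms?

251251/30000 seconds

Running time = 502 ÷ (60000/1001) = 502 × 1001/60000 = 251251/30000 s.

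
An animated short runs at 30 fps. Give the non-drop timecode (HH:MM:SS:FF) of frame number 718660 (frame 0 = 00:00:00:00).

06:39:15:10

718660 ÷ 30 = 23955 full seconds, remainder 10 frames.
23955 s = 6 h 39 min 15 s.
Timecode: 06:39:15:10.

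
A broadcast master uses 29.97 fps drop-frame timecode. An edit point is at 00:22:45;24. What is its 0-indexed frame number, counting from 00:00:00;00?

As if non-drop at 30 labels/s: (0 × 3600 + 22 × 60 + 45) × 30 + 24 = 40974.
Minute boundaries passed: 22; those not divisible by 10: 22 − 2 = 20; dropped labels = 2 × 20 = 40.
Actual frame index = 40974 − 40 = 40934.

40934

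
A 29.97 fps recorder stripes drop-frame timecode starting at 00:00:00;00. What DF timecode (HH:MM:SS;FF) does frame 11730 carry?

00:06:31;12

Ten DF minutes hold 17982 frames, so frame 11730 lies in block 0 (frames 0–17981) with 11730 frames into that block.
The block's first minute is 1800 frames and the rest 1798 each; 11730 frames reaches minute 6, so 0 × 18 + 6 × 2 = 12 labels have been skipped so far.
Adding those back, label number 11730 + 12 = 11742 at 30 labels/s is 391 s + 12 f = 0 h 6 min 31 s frame 12, i.e. 00:06:31;12.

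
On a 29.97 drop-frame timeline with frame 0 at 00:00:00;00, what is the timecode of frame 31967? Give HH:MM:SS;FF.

00:17:46;19

Ten DF minutes hold 17982 frames, so frame 31967 lies in block 1 (frames 17982–35963) with 13985 frames into that block.
The block's first minute is 1800 frames and the rest 1798 each; 13985 frames reaches minute 7, so 1 × 18 + 7 × 2 = 32 labels have been skipped so far.
Adding those back, label number 31967 + 32 = 31999 at 30 labels/s is 1066 s + 19 f = 0 h 17 min 46 s frame 19, i.e. 00:17:46;19.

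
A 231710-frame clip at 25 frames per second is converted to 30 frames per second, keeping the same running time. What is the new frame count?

278052 frames

Target frames = source frames × (target rate / source rate) = 231710 × (30)/(25) = 231710 × 6/5 = 278052.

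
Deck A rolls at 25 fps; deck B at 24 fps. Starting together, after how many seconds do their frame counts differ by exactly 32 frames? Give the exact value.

The gap grows by |24 − 25| = 1 frame per second.
Time for a 32-frame gap: 32 ÷ (1) = 32 s.

32 seconds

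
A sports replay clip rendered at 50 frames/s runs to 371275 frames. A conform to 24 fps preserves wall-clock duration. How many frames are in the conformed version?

Target frames = source frames × (target rate / source rate) = 371275 × (24)/(50) = 371275 × 12/25 = 178212.

178212 frames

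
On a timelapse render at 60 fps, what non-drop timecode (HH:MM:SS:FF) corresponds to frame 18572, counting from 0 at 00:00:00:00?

00:05:09:32

18572 ÷ 60 = 309 full seconds, remainder 32 frames.
309 s = 0 h 5 min 9 s.
Timecode: 00:05:09:32.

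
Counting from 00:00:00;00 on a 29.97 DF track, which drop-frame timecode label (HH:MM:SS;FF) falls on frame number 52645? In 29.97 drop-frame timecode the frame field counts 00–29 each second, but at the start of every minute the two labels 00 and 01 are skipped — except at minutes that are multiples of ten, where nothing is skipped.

Ten DF minutes hold 17982 frames, so frame 52645 lies in block 2 (frames 35964–53945) with 16681 frames into that block.
The block's first minute is 1800 frames and the rest 1798 each; 16681 frames reaches minute 9, so 2 × 18 + 9 × 2 = 54 labels have been skipped so far.
Adding those back, label number 52645 + 54 = 52699 at 30 labels/s is 1756 s + 19 f = 0 h 29 min 16 s frame 19, i.e. 00:29:16;19.

00:29:16;19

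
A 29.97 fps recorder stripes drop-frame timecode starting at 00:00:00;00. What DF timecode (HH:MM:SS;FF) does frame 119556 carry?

Each 10-minute DF block holds 10 × 60 × 30 − 9 × 2 = 17982 frames. 119556 ÷ 17982 → 6 full blocks, remainder 11664.
Within the partial block the first minute is 1800 frames and each further minute 1798, so 6 further minute boundaries passed. Total skipped labels = 18 × 6 + 2 × 6 = 120.
Non-drop label index = 119556 + 120 = 119676; at 30 labels/s that is 01:06:29:06, i.e. DF 01:06:29;06.

01:06:29;06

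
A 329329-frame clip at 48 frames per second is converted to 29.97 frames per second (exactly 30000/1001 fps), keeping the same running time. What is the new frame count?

Target frames = source frames × (target rate / source rate) = 329329 × (30000/1001)/(48) = 329329 × 625/1001 = 205625.

205625 frames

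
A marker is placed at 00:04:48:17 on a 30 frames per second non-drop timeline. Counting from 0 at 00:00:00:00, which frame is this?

8657

Total seconds to the label: (0 × 3600 + 4 × 60 + 48) = 288.
Frame index = 288 × 30 + 17 = 8657.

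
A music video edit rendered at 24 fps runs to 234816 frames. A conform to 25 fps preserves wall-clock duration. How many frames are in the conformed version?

244600 frames

Target frames = source frames × (target rate / source rate) = 234816 × (25)/(24) = 234816 × 25/24 = 244600.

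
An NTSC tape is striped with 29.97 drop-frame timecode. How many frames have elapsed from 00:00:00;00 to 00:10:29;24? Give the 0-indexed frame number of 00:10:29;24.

As if non-drop at 30 labels/s: (0 × 3600 + 10 × 60 + 29) × 30 + 24 = 18894.
Minute boundaries passed: 10; those not divisible by 10: 10 − 1 = 9; dropped labels = 2 × 9 = 18.
Actual frame index = 18894 − 18 = 18876.

18876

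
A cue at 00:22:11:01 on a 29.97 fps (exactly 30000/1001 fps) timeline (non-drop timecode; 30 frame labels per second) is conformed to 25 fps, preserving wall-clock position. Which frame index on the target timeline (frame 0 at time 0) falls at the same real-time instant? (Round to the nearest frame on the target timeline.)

Source frame index: (0×3600 + 22×60 + 11) × 30 + 1 = 39931.
Real time: 39931 / (30000/1001) = 39970931/30000 s.
Target frame: (39970931/30000) × (25) = 39970931/1200 ≈ 33309.109 → 33309.

frame 33309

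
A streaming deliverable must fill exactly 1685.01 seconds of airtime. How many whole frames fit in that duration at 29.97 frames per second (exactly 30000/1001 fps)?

Frames = 1685.01 × 30000/1001 = 50550300/1001 ≈ 50499.8002.
Complete frames: 50499.

50499 frames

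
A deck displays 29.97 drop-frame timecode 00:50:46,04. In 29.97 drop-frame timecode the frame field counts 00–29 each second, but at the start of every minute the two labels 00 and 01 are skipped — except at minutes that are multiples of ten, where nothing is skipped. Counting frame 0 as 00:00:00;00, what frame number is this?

As if non-drop at 30 labels/s: (0 × 3600 + 50 × 60 + 46) × 30 + 4 = 91384.
Minute boundaries passed: 50; those not divisible by 10: 50 − 5 = 45; dropped labels = 2 × 45 = 90.
Actual frame index = 91384 − 90 = 91294.

91294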